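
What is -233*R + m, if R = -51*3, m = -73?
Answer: 35576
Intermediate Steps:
R = -153
-233*R + m = -233*(-153) - 73 = 35649 - 73 = 35576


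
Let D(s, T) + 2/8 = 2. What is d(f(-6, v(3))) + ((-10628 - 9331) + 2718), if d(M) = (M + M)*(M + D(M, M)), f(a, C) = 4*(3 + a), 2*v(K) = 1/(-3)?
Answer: -16995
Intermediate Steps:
D(s, T) = 7/4 (D(s, T) = -¼ + 2 = 7/4)
v(K) = -⅙ (v(K) = (1/(-3))/2 = (1*(-⅓))/2 = (½)*(-⅓) = -⅙)
f(a, C) = 12 + 4*a
d(M) = 2*M*(7/4 + M) (d(M) = (M + M)*(M + 7/4) = (2*M)*(7/4 + M) = 2*M*(7/4 + M))
d(f(-6, v(3))) + ((-10628 - 9331) + 2718) = (12 + 4*(-6))*(7 + 4*(12 + 4*(-6)))/2 + ((-10628 - 9331) + 2718) = (12 - 24)*(7 + 4*(12 - 24))/2 + (-19959 + 2718) = (½)*(-12)*(7 + 4*(-12)) - 17241 = (½)*(-12)*(7 - 48) - 17241 = (½)*(-12)*(-41) - 17241 = 246 - 17241 = -16995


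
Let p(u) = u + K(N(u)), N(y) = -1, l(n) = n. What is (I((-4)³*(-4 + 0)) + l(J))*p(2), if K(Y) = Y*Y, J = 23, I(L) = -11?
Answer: 36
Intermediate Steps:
K(Y) = Y²
p(u) = 1 + u (p(u) = u + (-1)² = u + 1 = 1 + u)
(I((-4)³*(-4 + 0)) + l(J))*p(2) = (-11 + 23)*(1 + 2) = 12*3 = 36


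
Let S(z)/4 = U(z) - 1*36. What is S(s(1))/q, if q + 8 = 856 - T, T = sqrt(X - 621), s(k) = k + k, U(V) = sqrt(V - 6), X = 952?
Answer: -(144 - 8*I)/(848 - sqrt(331)) ≈ -0.17353 + 0.0096408*I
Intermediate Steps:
U(V) = sqrt(-6 + V)
s(k) = 2*k
S(z) = -144 + 4*sqrt(-6 + z) (S(z) = 4*(sqrt(-6 + z) - 1*36) = 4*(sqrt(-6 + z) - 36) = 4*(-36 + sqrt(-6 + z)) = -144 + 4*sqrt(-6 + z))
T = sqrt(331) (T = sqrt(952 - 621) = sqrt(331) ≈ 18.193)
q = 848 - sqrt(331) (q = -8 + (856 - sqrt(331)) = 848 - sqrt(331) ≈ 829.81)
S(s(1))/q = (-144 + 4*sqrt(-6 + 2*1))/(848 - sqrt(331)) = (-144 + 4*sqrt(-6 + 2))/(848 - sqrt(331)) = (-144 + 4*sqrt(-4))/(848 - sqrt(331)) = (-144 + 4*(2*I))/(848 - sqrt(331)) = (-144 + 8*I)/(848 - sqrt(331))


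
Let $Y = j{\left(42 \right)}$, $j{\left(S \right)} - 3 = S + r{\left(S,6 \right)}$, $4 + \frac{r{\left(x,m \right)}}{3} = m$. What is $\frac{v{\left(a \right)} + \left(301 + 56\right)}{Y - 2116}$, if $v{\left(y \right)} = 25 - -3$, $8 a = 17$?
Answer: $- \frac{11}{59} \approx -0.18644$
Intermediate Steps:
$a = \frac{17}{8}$ ($a = \frac{1}{8} \cdot 17 = \frac{17}{8} \approx 2.125$)
$r{\left(x,m \right)} = -12 + 3 m$
$v{\left(y \right)} = 28$ ($v{\left(y \right)} = 25 + 3 = 28$)
$j{\left(S \right)} = 9 + S$ ($j{\left(S \right)} = 3 + \left(S + \left(-12 + 3 \cdot 6\right)\right) = 3 + \left(S + \left(-12 + 18\right)\right) = 3 + \left(S + 6\right) = 3 + \left(6 + S\right) = 9 + S$)
$Y = 51$ ($Y = 9 + 42 = 51$)
$\frac{v{\left(a \right)} + \left(301 + 56\right)}{Y - 2116} = \frac{28 + \left(301 + 56\right)}{51 - 2116} = \frac{28 + 357}{-2065} = 385 \left(- \frac{1}{2065}\right) = - \frac{11}{59}$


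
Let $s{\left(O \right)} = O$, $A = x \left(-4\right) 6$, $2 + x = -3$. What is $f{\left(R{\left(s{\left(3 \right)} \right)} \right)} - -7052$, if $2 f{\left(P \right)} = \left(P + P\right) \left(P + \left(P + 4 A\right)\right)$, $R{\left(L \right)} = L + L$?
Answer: $10004$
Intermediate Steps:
$x = -5$ ($x = -2 - 3 = -5$)
$A = 120$ ($A = \left(-5\right) \left(-4\right) 6 = 20 \cdot 6 = 120$)
$R{\left(L \right)} = 2 L$
$f{\left(P \right)} = P \left(480 + 2 P\right)$ ($f{\left(P \right)} = \frac{\left(P + P\right) \left(P + \left(P + 4 \cdot 120\right)\right)}{2} = \frac{2 P \left(P + \left(P + 480\right)\right)}{2} = \frac{2 P \left(P + \left(480 + P\right)\right)}{2} = \frac{2 P \left(480 + 2 P\right)}{2} = P \left(480 + 2 P\right)$)
$f{\left(R{\left(s{\left(3 \right)} \right)} \right)} - -7052 = 2 \cdot 2 \cdot 3 \left(240 + 2 \cdot 3\right) - -7052 = 2 \cdot 6 \left(240 + 6\right) + 7052 = 2 \cdot 6 \cdot 246 + 7052 = 2952 + 7052 = 10004$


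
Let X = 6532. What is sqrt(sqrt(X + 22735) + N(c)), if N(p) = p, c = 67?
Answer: sqrt(67 + sqrt(29267)) ≈ 15.430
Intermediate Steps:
sqrt(sqrt(X + 22735) + N(c)) = sqrt(sqrt(6532 + 22735) + 67) = sqrt(sqrt(29267) + 67) = sqrt(67 + sqrt(29267))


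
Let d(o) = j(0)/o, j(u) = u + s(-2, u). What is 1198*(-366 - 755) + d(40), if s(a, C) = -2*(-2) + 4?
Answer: -6714789/5 ≈ -1.3430e+6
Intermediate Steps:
s(a, C) = 8 (s(a, C) = 4 + 4 = 8)
j(u) = 8 + u (j(u) = u + 8 = 8 + u)
d(o) = 8/o (d(o) = (8 + 0)/o = 8/o)
1198*(-366 - 755) + d(40) = 1198*(-366 - 755) + 8/40 = 1198*(-1121) + 8*(1/40) = -1342958 + 1/5 = -6714789/5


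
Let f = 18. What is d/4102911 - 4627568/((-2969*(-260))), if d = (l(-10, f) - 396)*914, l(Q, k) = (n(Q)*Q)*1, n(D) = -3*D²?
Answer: -1429103268484/263933426445 ≈ -5.4146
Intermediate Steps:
l(Q, k) = -3*Q³ (l(Q, k) = ((-3*Q²)*Q)*1 = -3*Q³*1 = -3*Q³)
d = 2380056 (d = (-3*(-10)³ - 396)*914 = (-3*(-1000) - 396)*914 = (3000 - 396)*914 = 2604*914 = 2380056)
d/4102911 - 4627568/((-2969*(-260))) = 2380056/4102911 - 4627568/((-2969*(-260))) = 2380056*(1/4102911) - 4627568/771940 = 793352/1367637 - 4627568*1/771940 = 793352/1367637 - 1156892/192985 = -1429103268484/263933426445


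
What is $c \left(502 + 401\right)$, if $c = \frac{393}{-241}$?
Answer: $- \frac{354879}{241} \approx -1472.5$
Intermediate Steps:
$c = - \frac{393}{241}$ ($c = 393 \left(- \frac{1}{241}\right) = - \frac{393}{241} \approx -1.6307$)
$c \left(502 + 401\right) = - \frac{393 \left(502 + 401\right)}{241} = \left(- \frac{393}{241}\right) 903 = - \frac{354879}{241}$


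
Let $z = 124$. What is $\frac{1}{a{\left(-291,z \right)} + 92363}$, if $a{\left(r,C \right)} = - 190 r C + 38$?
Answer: $\frac{1}{6948361} \approx 1.4392 \cdot 10^{-7}$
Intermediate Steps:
$a{\left(r,C \right)} = 38 - 190 C r$ ($a{\left(r,C \right)} = - 190 C r + 38 = 38 - 190 C r$)
$\frac{1}{a{\left(-291,z \right)} + 92363} = \frac{1}{\left(38 - 23560 \left(-291\right)\right) + 92363} = \frac{1}{\left(38 + 6855960\right) + 92363} = \frac{1}{6855998 + 92363} = \frac{1}{6948361}$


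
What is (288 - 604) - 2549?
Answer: -2865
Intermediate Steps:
(288 - 604) - 2549 = -316 - 2549 = -2865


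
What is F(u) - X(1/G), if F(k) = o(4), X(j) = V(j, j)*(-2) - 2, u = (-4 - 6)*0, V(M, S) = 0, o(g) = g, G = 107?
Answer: 6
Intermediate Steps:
u = 0 (u = -10*0 = 0)
X(j) = -2 (X(j) = 0*(-2) - 2 = 0 - 2 = -2)
F(k) = 4
F(u) - X(1/G) = 4 - 1*(-2) = 4 + 2 = 6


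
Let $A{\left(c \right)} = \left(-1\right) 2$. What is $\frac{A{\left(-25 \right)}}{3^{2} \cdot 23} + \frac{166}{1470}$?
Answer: $\frac{5237}{50715} \approx 0.10326$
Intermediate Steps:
$A{\left(c \right)} = -2$
$\frac{A{\left(-25 \right)}}{3^{2} \cdot 23} + \frac{166}{1470} = - \frac{2}{3^{2} \cdot 23} + \frac{166}{1470} = - \frac{2}{9 \cdot 23} + 166 \cdot \frac{1}{1470} = - \frac{2}{207} + \frac{83}{735} = \frac{5237}{50715}$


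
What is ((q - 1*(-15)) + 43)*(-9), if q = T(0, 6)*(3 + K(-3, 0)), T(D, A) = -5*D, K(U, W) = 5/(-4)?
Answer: -522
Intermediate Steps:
K(U, W) = -5/4 (K(U, W) = 5*(-¼) = -5/4)
q = 0 (q = (-5*0)*(3 - 5/4) = 0*(7/4) = 0)
((q - 1*(-15)) + 43)*(-9) = ((0 - 1*(-15)) + 43)*(-9) = ((0 + 15) + 43)*(-9) = (15 + 43)*(-9) = 58*(-9) = -522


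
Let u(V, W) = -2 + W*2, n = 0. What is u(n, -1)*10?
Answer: -40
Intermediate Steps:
u(V, W) = -2 + 2*W
u(n, -1)*10 = (-2 + 2*(-1))*10 = (-2 - 2)*10 = -4*10 = -40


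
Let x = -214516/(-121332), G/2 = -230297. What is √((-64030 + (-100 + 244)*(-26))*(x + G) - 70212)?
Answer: √28721656302290801898/30333 ≈ 1.7668e+5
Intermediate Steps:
G = -460594 (G = 2*(-230297) = -460594)
x = 53629/30333 (x = -214516*(-1/121332) = 53629/30333 ≈ 1.7680)
√((-64030 + (-100 + 244)*(-26))*(x + G) - 70212) = √((-64030 + (-100 + 244)*(-26))*(53629/30333 - 460594) - 70212) = √((-64030 + 144*(-26))*(-13971144173/30333) - 70212) = √((-64030 - 3744)*(-13971144173/30333) - 70212) = √(-67774*(-13971144173/30333) - 70212) = √(946880325180902/30333 - 70212) = √(946878195440306/30333) = √28721656302290801898/30333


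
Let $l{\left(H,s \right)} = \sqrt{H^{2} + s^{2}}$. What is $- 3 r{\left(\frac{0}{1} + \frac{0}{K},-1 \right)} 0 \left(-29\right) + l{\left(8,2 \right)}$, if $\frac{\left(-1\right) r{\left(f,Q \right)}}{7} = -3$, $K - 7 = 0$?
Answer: $2 \sqrt{17} \approx 8.2462$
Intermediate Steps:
$K = 7$ ($K = 7 + 0 = 7$)
$r{\left(f,Q \right)} = 21$ ($r{\left(f,Q \right)} = \left(-7\right) \left(-3\right) = 21$)
$- 3 r{\left(\frac{0}{1} + \frac{0}{K},-1 \right)} 0 \left(-29\right) + l{\left(8,2 \right)} = \left(-3\right) 21 \cdot 0 \left(-29\right) + \sqrt{8^{2} + 2^{2}} = \left(-63\right) 0 \left(-29\right) + \sqrt{64 + 4} = 0 \left(-29\right) + \sqrt{68} = 0 + 2 \sqrt{17} = 2 \sqrt{17}$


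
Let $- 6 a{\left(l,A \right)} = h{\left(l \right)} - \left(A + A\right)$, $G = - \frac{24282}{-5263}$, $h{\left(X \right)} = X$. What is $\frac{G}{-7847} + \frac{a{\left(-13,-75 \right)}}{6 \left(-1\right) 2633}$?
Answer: $\frac{176646739}{206032997772} \approx 0.00085737$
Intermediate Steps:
$G = \frac{1278}{277}$ ($G = \left(-24282\right) \left(- \frac{1}{5263}\right) = \frac{1278}{277} \approx 4.6137$)
$a{\left(l,A \right)} = - \frac{l}{6} + \frac{A}{3}$ ($a{\left(l,A \right)} = - \frac{l - \left(A + A\right)}{6} = - \frac{l - 2 A}{6} = - \frac{l}{6} + \frac{A}{3}$)
$\frac{G}{-7847} + \frac{a{\left(-13,-75 \right)}}{6 \left(-1\right) 2633} = \frac{1278}{277 \left(-7847\right)} + \frac{\left(- \frac{1}{6}\right) \left(-13\right) + \frac{1}{3} \left(-75\right)}{6 \left(-1\right) 2633} = \frac{1278}{277} \left(- \frac{1}{7847}\right) + \frac{\frac{13}{6} - 25}{\left(-6\right) 2633} = - \frac{1278}{2173619} - \frac{137}{6 \left(-15798\right)} = - \frac{1278}{2173619} - - \frac{137}{94788} = - \frac{1278}{2173619} + \frac{137}{94788} = \frac{176646739}{206032997772}$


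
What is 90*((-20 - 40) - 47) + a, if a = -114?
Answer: -9744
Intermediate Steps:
90*((-20 - 40) - 47) + a = 90*((-20 - 40) - 47) - 114 = 90*(-60 - 47) - 114 = 90*(-107) - 114 = -9630 - 114 = -9744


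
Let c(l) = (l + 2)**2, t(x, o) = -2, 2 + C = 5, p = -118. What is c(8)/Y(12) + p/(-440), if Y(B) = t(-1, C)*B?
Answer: -2573/660 ≈ -3.8985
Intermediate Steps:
C = 3 (C = -2 + 5 = 3)
c(l) = (2 + l)**2
Y(B) = -2*B
c(8)/Y(12) + p/(-440) = (2 + 8)**2/((-2*12)) - 118/(-440) = 10**2/(-24) - 118*(-1/440) = 100*(-1/24) + 59/220 = -25/6 + 59/220 = -2573/660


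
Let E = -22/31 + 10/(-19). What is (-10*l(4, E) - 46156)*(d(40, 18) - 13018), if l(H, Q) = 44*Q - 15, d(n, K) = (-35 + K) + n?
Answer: 347969895930/589 ≈ 5.9078e+8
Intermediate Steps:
d(n, K) = -35 + K + n
E = -728/589 (E = -22*1/31 + 10*(-1/19) = -22/31 - 10/19 = -728/589 ≈ -1.2360)
l(H, Q) = -15 + 44*Q
(-10*l(4, E) - 46156)*(d(40, 18) - 13018) = (-10*(-15 + 44*(-728/589)) - 46156)*((-35 + 18 + 40) - 13018) = (-10*(-15 - 32032/589) - 46156)*(23 - 13018) = (-10*(-40867/589) - 46156)*(-12995) = (408670/589 - 46156)*(-12995) = -26777214/589*(-12995) = 347969895930/589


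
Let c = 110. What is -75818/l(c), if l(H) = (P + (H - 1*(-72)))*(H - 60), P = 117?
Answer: -37909/7475 ≈ -5.0714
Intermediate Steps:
l(H) = (-60 + H)*(189 + H) (l(H) = (117 + (H - 1*(-72)))*(H - 60) = (117 + (H + 72))*(-60 + H) = (117 + (72 + H))*(-60 + H) = (189 + H)*(-60 + H) = (-60 + H)*(189 + H))
-75818/l(c) = -75818/(-11340 + 110**2 + 129*110) = -75818/(-11340 + 12100 + 14190) = -75818/14950 = -75818*1/14950 = -37909/7475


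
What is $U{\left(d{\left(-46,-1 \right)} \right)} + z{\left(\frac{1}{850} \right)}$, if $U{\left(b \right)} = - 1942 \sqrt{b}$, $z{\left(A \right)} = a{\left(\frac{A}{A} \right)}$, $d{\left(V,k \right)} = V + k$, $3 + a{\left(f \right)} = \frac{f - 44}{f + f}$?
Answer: $- \frac{49}{2} - 1942 i \sqrt{47} \approx -24.5 - 13314.0 i$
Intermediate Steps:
$a{\left(f \right)} = -3 + \frac{-44 + f}{2 f}$ ($a{\left(f \right)} = -3 + \frac{f - 44}{f + f} = -3 + \frac{-44 + f}{2 f}$)
$z{\left(A \right)} = - \frac{49}{2}$ ($z{\left(A \right)} = - \frac{5}{2} - \frac{22}{A \frac{1}{A}} = - \frac{5}{2} - \frac{22}{1} = - \frac{5}{2} - 22 = - \frac{49}{2}$)
$U{\left(d{\left(-46,-1 \right)} \right)} + z{\left(\frac{1}{850} \right)} = - 1942 \sqrt{-46 - 1} - \frac{49}{2} = - 1942 \sqrt{-47} - \frac{49}{2} = - 1942 i \sqrt{47} - \frac{49}{2} = - \frac{49}{2} - 1942 i \sqrt{47}$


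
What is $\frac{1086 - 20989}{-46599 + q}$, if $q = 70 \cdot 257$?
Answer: $\frac{19903}{28609} \approx 0.69569$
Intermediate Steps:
$q = 17990$
$\frac{1086 - 20989}{-46599 + q} = \frac{1086 - 20989}{-46599 + 17990} = - \frac{19903}{-28609} = \left(-19903\right) \left(- \frac{1}{28609}\right) = \frac{19903}{28609}$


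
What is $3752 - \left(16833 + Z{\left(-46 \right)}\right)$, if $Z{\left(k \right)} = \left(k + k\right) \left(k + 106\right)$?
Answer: $-7561$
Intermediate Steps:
$Z{\left(k \right)} = 2 k \left(106 + k\right)$
$3752 - \left(16833 + Z{\left(-46 \right)}\right) = 3752 - \left(16833 + 2 \left(-46\right) \left(106 - 46\right)\right) = 3752 - \left(16833 + 2 \left(-46\right) 60\right) = 3752 - \left(16833 - 5520\right) = 3752 - 11313 = -7561$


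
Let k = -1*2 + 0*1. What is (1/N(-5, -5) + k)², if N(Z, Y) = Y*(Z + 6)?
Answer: 121/25 ≈ 4.8400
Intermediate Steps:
N(Z, Y) = Y*(6 + Z)
k = -2 (k = -2 + 0 = -2)
(1/N(-5, -5) + k)² = (1/(-5*(6 - 5)) - 2)² = (1/(-5*1) - 2)² = (1/(-5) - 2)² = (-⅕ - 2)² = (-11/5)² = 121/25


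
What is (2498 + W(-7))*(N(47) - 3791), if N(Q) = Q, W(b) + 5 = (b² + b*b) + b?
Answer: -9674496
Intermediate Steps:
W(b) = -5 + b + 2*b² (W(b) = -5 + ((b² + b*b) + b) = -5 + ((b² + b²) + b) = -5 + (2*b² + b) = -5 + (b + 2*b²) = -5 + b + 2*b²)
(2498 + W(-7))*(N(47) - 3791) = (2498 + (-5 - 7 + 2*(-7)²))*(47 - 3791) = (2498 + (-5 - 7 + 2*49))*(-3744) = (2498 + (-5 - 7 + 98))*(-3744) = (2498 + 86)*(-3744) = 2584*(-3744) = -9674496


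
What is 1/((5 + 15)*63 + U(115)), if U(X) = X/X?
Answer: 1/1261 ≈ 0.00079302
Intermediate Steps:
U(X) = 1
1/((5 + 15)*63 + U(115)) = 1/((5 + 15)*63 + 1) = 1/(20*63 + 1) = 1/(1260 + 1) = 1/1261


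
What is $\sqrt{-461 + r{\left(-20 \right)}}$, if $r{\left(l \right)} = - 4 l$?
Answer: $i \sqrt{381} \approx 19.519 i$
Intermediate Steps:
$\sqrt{-461 + r{\left(-20 \right)}} = \sqrt{-461 - -80} = \sqrt{-461 + 80} = \sqrt{-381} = i \sqrt{381}$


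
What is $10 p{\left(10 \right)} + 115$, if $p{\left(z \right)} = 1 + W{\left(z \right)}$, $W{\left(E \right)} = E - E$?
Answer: $125$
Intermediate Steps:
$W{\left(E \right)} = 0$
$p{\left(z \right)} = 1$ ($p{\left(z \right)} = 1 + 0 = 1$)
$10 p{\left(10 \right)} + 115 = 10 \cdot 1 + 115 = 10 + 115 = 125$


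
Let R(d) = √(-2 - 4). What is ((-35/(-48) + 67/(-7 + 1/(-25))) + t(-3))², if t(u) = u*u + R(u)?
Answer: -6485/1089 + 14*I*√6/33 ≈ -5.955 + 1.0392*I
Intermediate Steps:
R(d) = I*√6 (R(d) = √(-6) = I*√6)
t(u) = u² + I*√6 (t(u) = u*u + I*√6 = u² + I*√6)
((-35/(-48) + 67/(-7 + 1/(-25))) + t(-3))² = ((-35/(-48) + 67/(-7 + 1/(-25))) + ((-3)² + I*√6))² = ((-35*(-1/48) + 67/(-7 - 1/25)) + (9 + I*√6))² = ((35/48 + 67/(-176/25)) + (9 + I*√6))² = ((35/48 + 67*(-25/176)) + (9 + I*√6))² = ((35/48 - 1675/176) + (9 + I*√6))² = (-290/33 + (9 + I*√6))² = (7/33 + I*√6)²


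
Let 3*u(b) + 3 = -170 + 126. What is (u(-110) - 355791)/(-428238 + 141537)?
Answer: 1067420/860103 ≈ 1.2410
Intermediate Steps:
u(b) = -47/3 (u(b) = -1 + (-170 + 126)/3 = -1 + (⅓)*(-44) = -1 - 44/3 = -47/3)
(u(-110) - 355791)/(-428238 + 141537) = (-47/3 - 355791)/(-428238 + 141537) = -1067420/3/(-286701) = -1067420/3*(-1/286701) = 1067420/860103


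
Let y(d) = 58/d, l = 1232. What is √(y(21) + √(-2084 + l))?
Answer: √(1218 + 882*I*√213)/21 ≈ 4.0051 + 3.644*I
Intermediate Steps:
√(y(21) + √(-2084 + l)) = √(58/21 + √(-2084 + 1232)) = √(58*(1/21) + √(-852)) = √(58/21 + 2*I*√213)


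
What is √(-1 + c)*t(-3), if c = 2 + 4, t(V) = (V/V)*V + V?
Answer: -6*√5 ≈ -13.416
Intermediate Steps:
t(V) = 2*V (t(V) = 1*V + V = V + V = 2*V)
c = 6
√(-1 + c)*t(-3) = √(-1 + 6)*(2*(-3)) = √5*(-6) = -6*√5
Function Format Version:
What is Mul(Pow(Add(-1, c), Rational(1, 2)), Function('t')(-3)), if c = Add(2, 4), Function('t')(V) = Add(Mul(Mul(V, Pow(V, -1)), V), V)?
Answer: Mul(-6, Pow(5, Rational(1, 2))) ≈ -13.416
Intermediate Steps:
Function('t')(V) = Mul(2, V) (Function('t')(V) = Add(Mul(1, V), V) = Add(V, V) = Mul(2, V))
c = 6
Mul(Pow(Add(-1, c), Rational(1, 2)), Function('t')(-3)) = Mul(Pow(Add(-1, 6), Rational(1, 2)), Mul(2, -3)) = Mul(Pow(5, Rational(1, 2)), -6) = Mul(-6, Pow(5, Rational(1, 2)))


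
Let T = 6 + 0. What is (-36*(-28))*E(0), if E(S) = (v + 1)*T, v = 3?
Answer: 24192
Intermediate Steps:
T = 6
E(S) = 24 (E(S) = (3 + 1)*6 = 4*6 = 24)
(-36*(-28))*E(0) = -36*(-28)*24 = 1008*24 = 24192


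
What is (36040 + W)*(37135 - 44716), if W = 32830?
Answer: -522103470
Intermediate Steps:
(36040 + W)*(37135 - 44716) = (36040 + 32830)*(37135 - 44716) = 68870*(-7581) = -522103470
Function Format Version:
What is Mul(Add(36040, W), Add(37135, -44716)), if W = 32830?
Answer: -522103470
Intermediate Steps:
Mul(Add(36040, W), Add(37135, -44716)) = Mul(Add(36040, 32830), Add(37135, -44716)) = Mul(68870, -7581) = -522103470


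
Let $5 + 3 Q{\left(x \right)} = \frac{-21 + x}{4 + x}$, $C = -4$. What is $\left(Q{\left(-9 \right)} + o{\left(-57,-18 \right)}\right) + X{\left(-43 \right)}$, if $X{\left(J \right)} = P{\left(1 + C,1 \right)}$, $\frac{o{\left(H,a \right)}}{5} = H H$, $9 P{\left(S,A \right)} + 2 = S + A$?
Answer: $\frac{146204}{9} \approx 16245.0$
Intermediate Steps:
$P{\left(S,A \right)} = - \frac{2}{9} + \frac{A}{9} + \frac{S}{9}$ ($P{\left(S,A \right)} = - \frac{2}{9} + \frac{S + A}{9} = - \frac{2}{9} + \frac{A + S}{9} = - \frac{2}{9} + \left(\frac{A}{9} + \frac{S}{9}\right) = - \frac{2}{9} + \frac{A}{9} + \frac{S}{9}$)
$o{\left(H,a \right)} = 5 H^{2}$ ($o{\left(H,a \right)} = 5 H H = 5 H^{2}$)
$X{\left(J \right)} = - \frac{4}{9}$ ($X{\left(J \right)} = - \frac{2}{9} + \frac{1}{9} \cdot 1 + \frac{1 - 4}{9} = - \frac{2}{9} + \frac{1}{9} + \frac{1}{9} \left(-3\right) = - \frac{2}{9} + \frac{1}{9} - \frac{1}{3} = - \frac{4}{9}$)
$Q{\left(x \right)} = - \frac{5}{3} + \frac{-21 + x}{3 \left(4 + x\right)}$ ($Q{\left(x \right)} = - \frac{5}{3} + \frac{\left(-21 + x\right) \frac{1}{4 + x}}{3} = - \frac{5}{3} + \frac{\frac{1}{4 + x} \left(-21 + x\right)}{3} = - \frac{5}{3} + \frac{-21 + x}{3 \left(4 + x\right)}$)
$\left(Q{\left(-9 \right)} + o{\left(-57,-18 \right)}\right) + X{\left(-43 \right)} = \left(\frac{-41 - -36}{3 \left(4 - 9\right)} + 5 \left(-57\right)^{2}\right) - \frac{4}{9} = \left(\frac{-41 + 36}{3 \left(-5\right)} + 5 \cdot 3249\right) - \frac{4}{9} = \left(\frac{1}{3} \left(- \frac{1}{5}\right) \left(-5\right) + 16245\right) - \frac{4}{9} = \left(\frac{1}{3} + 16245\right) - \frac{4}{9} = \frac{48736}{3} - \frac{4}{9} = \frac{146204}{9}$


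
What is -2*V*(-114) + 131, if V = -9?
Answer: -1921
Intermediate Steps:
-2*V*(-114) + 131 = -2*(-9)*(-114) + 131 = 18*(-114) + 131 = -2052 + 131 = -1921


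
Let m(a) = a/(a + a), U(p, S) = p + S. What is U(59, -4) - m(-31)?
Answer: 109/2 ≈ 54.500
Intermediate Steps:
U(p, S) = S + p
m(a) = 1/2 (m(a) = a/((2*a)) = (1/(2*a))*a = 1/2)
U(59, -4) - m(-31) = (-4 + 59) - 1*1/2 = 55 - 1/2 = 109/2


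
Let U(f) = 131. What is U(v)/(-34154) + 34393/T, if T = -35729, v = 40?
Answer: -1179339021/1220288266 ≈ -0.96644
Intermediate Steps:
U(v)/(-34154) + 34393/T = 131/(-34154) + 34393/(-35729) = 131*(-1/34154) + 34393*(-1/35729) = -131/34154 - 34393/35729 = -1179339021/1220288266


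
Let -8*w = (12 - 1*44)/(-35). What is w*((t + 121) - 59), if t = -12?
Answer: -40/7 ≈ -5.7143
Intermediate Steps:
w = -4/35 (w = -(12 - 1*44)/(8*(-35)) = -(12 - 44)*(-1)/(8*35) = -(-4)*(-1)/35 = -1/8*32/35 = -4/35 ≈ -0.11429)
w*((t + 121) - 59) = -4*((-12 + 121) - 59)/35 = -4*(109 - 59)/35 = -4/35*50 = -40/7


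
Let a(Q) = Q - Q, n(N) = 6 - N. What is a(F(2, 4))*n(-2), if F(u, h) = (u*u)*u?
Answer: 0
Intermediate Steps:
F(u, h) = u³ (F(u, h) = u²*u = u³)
a(Q) = 0
a(F(2, 4))*n(-2) = 0*(6 - 1*(-2)) = 0*(6 + 2) = 0*8 = 0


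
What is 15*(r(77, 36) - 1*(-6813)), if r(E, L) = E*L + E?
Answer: 144930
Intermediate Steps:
r(E, L) = E + E*L
15*(r(77, 36) - 1*(-6813)) = 15*(77*(1 + 36) - 1*(-6813)) = 15*(77*37 + 6813) = 15*(2849 + 6813) = 15*9662 = 144930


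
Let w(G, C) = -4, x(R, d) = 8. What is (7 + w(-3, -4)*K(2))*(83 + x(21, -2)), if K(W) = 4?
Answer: -819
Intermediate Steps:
(7 + w(-3, -4)*K(2))*(83 + x(21, -2)) = (7 - 4*4)*(83 + 8) = (7 - 16)*91 = -9*91 = -819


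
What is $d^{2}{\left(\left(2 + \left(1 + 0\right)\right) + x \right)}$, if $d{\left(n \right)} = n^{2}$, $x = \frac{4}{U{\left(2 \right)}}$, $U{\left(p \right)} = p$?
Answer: $625$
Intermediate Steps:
$x = 2$ ($x = \frac{4}{2} = 4 \cdot \frac{1}{2} = 2$)
$d^{2}{\left(\left(2 + \left(1 + 0\right)\right) + x \right)} = \left(\left(\left(2 + \left(1 + 0\right)\right) + 2\right)^{2}\right)^{2} = \left(\left(\left(2 + 1\right) + 2\right)^{2}\right)^{2} = \left(\left(3 + 2\right)^{2}\right)^{2} = \left(5^{2}\right)^{2} = 25^{2} = 625$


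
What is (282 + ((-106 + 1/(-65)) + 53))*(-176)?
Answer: -2619584/65 ≈ -40301.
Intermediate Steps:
(282 + ((-106 + 1/(-65)) + 53))*(-176) = (282 + ((-106 - 1/65) + 53))*(-176) = (282 + (-6891/65 + 53))*(-176) = (282 - 3446/65)*(-176) = (14884/65)*(-176) = -2619584/65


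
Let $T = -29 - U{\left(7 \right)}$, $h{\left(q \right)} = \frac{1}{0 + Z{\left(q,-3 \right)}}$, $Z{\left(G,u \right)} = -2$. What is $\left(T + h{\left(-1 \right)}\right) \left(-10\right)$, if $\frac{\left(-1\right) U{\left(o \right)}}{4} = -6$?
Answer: $535$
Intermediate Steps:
$U{\left(o \right)} = 24$ ($U{\left(o \right)} = \left(-4\right) \left(-6\right) = 24$)
$h{\left(q \right)} = - \frac{1}{2}$ ($h{\left(q \right)} = \frac{1}{0 - 2} = \frac{1}{-2} = - \frac{1}{2}$)
$T = -53$ ($T = -29 - 24 = -53$)
$\left(T + h{\left(-1 \right)}\right) \left(-10\right) = \left(-53 - \frac{1}{2}\right) \left(-10\right) = \left(- \frac{107}{2}\right) \left(-10\right) = 535$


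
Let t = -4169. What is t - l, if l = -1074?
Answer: -3095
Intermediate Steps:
t - l = -4169 - 1*(-1074) = -4169 + 1074 = -3095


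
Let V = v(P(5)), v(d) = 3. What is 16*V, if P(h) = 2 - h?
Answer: 48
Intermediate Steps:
V = 3
16*V = 16*3 = 48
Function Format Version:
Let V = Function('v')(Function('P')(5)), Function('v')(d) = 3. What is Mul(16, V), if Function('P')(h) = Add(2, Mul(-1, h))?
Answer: 48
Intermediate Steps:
V = 3
Mul(16, V) = Mul(16, 3) = 48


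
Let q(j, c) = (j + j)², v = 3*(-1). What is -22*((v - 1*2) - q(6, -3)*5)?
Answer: 15950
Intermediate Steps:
v = -3
q(j, c) = 4*j² (q(j, c) = (2*j)² = 4*j²)
-22*((v - 1*2) - q(6, -3)*5) = -22*((-3 - 1*2) - 4*6²*5) = -22*((-3 - 2) - 4*36*5) = -22*(-5 - 1*144*5) = -22*(-5 - 144*5) = -22*(-5 - 720) = -22*(-725) = 15950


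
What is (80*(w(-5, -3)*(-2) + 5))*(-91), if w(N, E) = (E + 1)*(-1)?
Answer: -7280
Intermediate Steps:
w(N, E) = -1 - E (w(N, E) = (1 + E)*(-1) = -1 - E)
(80*(w(-5, -3)*(-2) + 5))*(-91) = (80*((-1 - 1*(-3))*(-2) + 5))*(-91) = (80*((-1 + 3)*(-2) + 5))*(-91) = (80*(2*(-2) + 5))*(-91) = (80*(-4 + 5))*(-91) = (80*1)*(-91) = 80*(-91) = -7280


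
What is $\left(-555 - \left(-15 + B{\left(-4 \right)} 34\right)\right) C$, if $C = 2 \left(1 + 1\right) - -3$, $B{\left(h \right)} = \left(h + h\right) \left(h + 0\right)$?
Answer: $-11396$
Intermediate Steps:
$B{\left(h \right)} = 2 h^{2}$ ($B{\left(h \right)} = 2 h h = 2 h^{2}$)
$C = 7$ ($C = 2 \cdot 2 + 3 = 4 + 3 = 7$)
$\left(-555 - \left(-15 + B{\left(-4 \right)} 34\right)\right) C = \left(-555 - \left(-15 + 2 \left(-4\right)^{2} \cdot 34\right)\right) 7 = \left(-555 - \left(-15 + 2 \cdot 16 \cdot 34\right)\right) 7 = \left(-555 - \left(-15 + 32 \cdot 34\right)\right) 7 = \left(-555 - \left(-15 + 1088\right)\right) 7 = \left(-555 - 1073\right) 7 = \left(-1628\right) 7 = -11396$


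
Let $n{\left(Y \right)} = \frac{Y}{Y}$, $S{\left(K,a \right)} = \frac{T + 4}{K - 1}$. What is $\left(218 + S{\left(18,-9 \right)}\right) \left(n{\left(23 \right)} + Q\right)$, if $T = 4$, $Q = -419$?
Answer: $- \frac{1552452}{17} \approx -91321.0$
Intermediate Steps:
$S{\left(K,a \right)} = \frac{8}{-1 + K}$ ($S{\left(K,a \right)} = \frac{4 + 4}{K - 1} = \frac{8}{-1 + K}$)
$n{\left(Y \right)} = 1$
$\left(218 + S{\left(18,-9 \right)}\right) \left(n{\left(23 \right)} + Q\right) = \left(218 + \frac{8}{-1 + 18}\right) \left(1 - 419\right) = \left(218 + \frac{8}{17}\right) \left(-418\right) = \frac{3714}{17} \left(-418\right) = - \frac{1552452}{17}$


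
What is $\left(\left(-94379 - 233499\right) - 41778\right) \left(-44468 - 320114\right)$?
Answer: $134769923792$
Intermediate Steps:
$\left(\left(-94379 - 233499\right) - 41778\right) \left(-44468 - 320114\right) = \left(-327878 - 41778\right) \left(-364582\right) = \left(-369656\right) \left(-364582\right) = 134769923792$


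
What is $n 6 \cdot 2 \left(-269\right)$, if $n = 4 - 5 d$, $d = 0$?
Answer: $-12912$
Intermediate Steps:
$n = 4$ ($n = 4 - 0 = 4 + 0 = 4$)
$n 6 \cdot 2 \left(-269\right) = 4 \cdot 6 \cdot 2 \left(-269\right) = 24 \cdot 2 \left(-269\right) = 48 \left(-269\right) = -12912$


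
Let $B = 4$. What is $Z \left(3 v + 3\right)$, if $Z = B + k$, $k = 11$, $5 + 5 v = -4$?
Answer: $-36$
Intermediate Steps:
$v = - \frac{9}{5}$ ($v = -1 + \frac{1}{5} \left(-4\right) = -1 - \frac{4}{5} = - \frac{9}{5} \approx -1.8$)
$Z = 15$ ($Z = 4 + 11 = 15$)
$Z \left(3 v + 3\right) = 15 \left(3 \left(- \frac{9}{5}\right) + 3\right) = 15 \left(- \frac{27}{5} + 3\right) = 15 \left(- \frac{12}{5}\right) = -36$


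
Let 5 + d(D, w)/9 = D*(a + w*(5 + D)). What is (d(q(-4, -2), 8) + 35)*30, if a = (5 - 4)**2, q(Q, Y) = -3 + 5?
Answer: 30480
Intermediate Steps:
q(Q, Y) = 2
a = 1 (a = 1**2 = 1)
d(D, w) = -45 + 9*D*(1 + w*(5 + D)) (d(D, w) = -45 + 9*(D*(1 + w*(5 + D))) = -45 + 9*D*(1 + w*(5 + D)))
(d(q(-4, -2), 8) + 35)*30 = ((-45 + 9*2 + 9*8*2**2 + 45*2*8) + 35)*30 = ((-45 + 18 + 9*8*4 + 720) + 35)*30 = ((-45 + 18 + 288 + 720) + 35)*30 = (981 + 35)*30 = 1016*30 = 30480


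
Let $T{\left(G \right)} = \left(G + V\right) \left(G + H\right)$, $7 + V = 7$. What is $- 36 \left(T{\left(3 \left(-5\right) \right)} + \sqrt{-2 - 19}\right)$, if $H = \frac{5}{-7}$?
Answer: $- \frac{59400}{7} - 36 i \sqrt{21} \approx -8485.7 - 164.97 i$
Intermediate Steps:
$V = 0$ ($V = -7 + 7 = 0$)
$H = - \frac{5}{7}$ ($H = 5 \left(- \frac{1}{7}\right) = - \frac{5}{7} \approx -0.71429$)
$T{\left(G \right)} = G \left(- \frac{5}{7} + G\right)$ ($T{\left(G \right)} = \left(G + 0\right) \left(G - \frac{5}{7}\right) = G \left(- \frac{5}{7} + G\right)$)
$- 36 \left(T{\left(3 \left(-5\right) \right)} + \sqrt{-2 - 19}\right) = - 36 \left(\frac{3 \left(-5\right) \left(-5 + 7 \cdot 3 \left(-5\right)\right)}{7} + \sqrt{-2 - 19}\right) = - 36 \left(\frac{1}{7} \left(-15\right) \left(-5 + 7 \left(-15\right)\right) + \sqrt{-21}\right) = - 36 \left(\frac{1}{7} \left(-15\right) \left(-5 - 105\right) + i \sqrt{21}\right) = - 36 \left(\frac{1}{7} \left(-15\right) \left(-110\right) + i \sqrt{21}\right) = - 36 \left(\frac{1650}{7} + i \sqrt{21}\right) = - \frac{59400}{7} - 36 i \sqrt{21}$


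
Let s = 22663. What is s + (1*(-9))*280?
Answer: 20143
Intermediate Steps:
s + (1*(-9))*280 = 22663 + (1*(-9))*280 = 22663 - 9*280 = 22663 - 2520 = 20143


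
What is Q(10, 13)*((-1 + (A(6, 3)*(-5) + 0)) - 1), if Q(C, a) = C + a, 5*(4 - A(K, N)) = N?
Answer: -437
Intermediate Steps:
A(K, N) = 4 - N/5
Q(10, 13)*((-1 + (A(6, 3)*(-5) + 0)) - 1) = (10 + 13)*((-1 + ((4 - ⅕*3)*(-5) + 0)) - 1) = 23*((-1 + ((4 - ⅗)*(-5) + 0)) - 1) = 23*((-1 + ((17/5)*(-5) + 0)) - 1) = 23*((-1 + (-17 + 0)) - 1) = 23*((-1 - 17) - 1) = 23*(-18 - 1) = 23*(-19) = -437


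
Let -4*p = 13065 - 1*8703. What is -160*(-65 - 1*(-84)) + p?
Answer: -8261/2 ≈ -4130.5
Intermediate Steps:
p = -2181/2 (p = -(13065 - 1*8703)/4 = -(13065 - 8703)/4 = -¼*4362 = -2181/2 ≈ -1090.5)
-160*(-65 - 1*(-84)) + p = -160*(-65 - 1*(-84)) - 2181/2 = -160*(-65 + 84) - 2181/2 = -160*19 - 2181/2 = -3040 - 2181/2 = -8261/2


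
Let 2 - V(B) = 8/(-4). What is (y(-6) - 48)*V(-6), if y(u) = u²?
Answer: -48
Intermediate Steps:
V(B) = 4 (V(B) = 2 - 8/(-4) = 2 - 8*(-1)/4 = 2 - 1*(-2) = 2 + 2 = 4)
(y(-6) - 48)*V(-6) = ((-6)² - 48)*4 = (36 - 48)*4 = -12*4 = -48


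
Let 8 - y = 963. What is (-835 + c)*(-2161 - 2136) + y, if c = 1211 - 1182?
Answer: 3462427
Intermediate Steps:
y = -955 (y = 8 - 1*963 = 8 - 963 = -955)
c = 29
(-835 + c)*(-2161 - 2136) + y = (-835 + 29)*(-2161 - 2136) - 955 = -806*(-4297) - 955 = 3463382 - 955 = 3462427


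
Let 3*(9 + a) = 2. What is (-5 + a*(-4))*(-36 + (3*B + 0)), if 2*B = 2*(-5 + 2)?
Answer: -1275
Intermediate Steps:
B = -3 (B = (2*(-5 + 2))/2 = (2*(-3))/2 = (½)*(-6) = -3)
a = -25/3 (a = -9 + (⅓)*2 = -9 + ⅔ = -25/3 ≈ -8.3333)
(-5 + a*(-4))*(-36 + (3*B + 0)) = (-5 - 25/3*(-4))*(-36 + (3*(-3) + 0)) = (-5 + 100/3)*(-36 + (-9 + 0)) = 85*(-36 - 9)/3 = (85/3)*(-45) = -1275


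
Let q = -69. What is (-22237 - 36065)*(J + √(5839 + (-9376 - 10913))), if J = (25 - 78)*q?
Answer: -213210414 - 4955670*I*√2 ≈ -2.1321e+8 - 7.0084e+6*I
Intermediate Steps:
J = 3657 (J = (25 - 78)*(-69) = -53*(-69) = 3657)
(-22237 - 36065)*(J + √(5839 + (-9376 - 10913))) = (-22237 - 36065)*(3657 + √(5839 + (-9376 - 10913))) = -58302*(3657 + √(5839 - 20289)) = -58302*(3657 + √(-14450)) = -58302*(3657 + 85*I*√2) = -213210414 - 4955670*I*√2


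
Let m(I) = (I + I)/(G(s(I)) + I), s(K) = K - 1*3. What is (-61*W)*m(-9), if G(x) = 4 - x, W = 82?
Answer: 90036/7 ≈ 12862.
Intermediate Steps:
s(K) = -3 + K (s(K) = K - 3 = -3 + K)
m(I) = 2*I/7 (m(I) = (I + I)/((4 - (-3 + I)) + I) = (2*I)/((4 + (3 - I)) + I) = (2*I)/((7 - I) + I) = (2*I)/7 = (2*I)*(⅐) = 2*I/7)
(-61*W)*m(-9) = (-61*82)*((2/7)*(-9)) = -5002*(-18/7) = 90036/7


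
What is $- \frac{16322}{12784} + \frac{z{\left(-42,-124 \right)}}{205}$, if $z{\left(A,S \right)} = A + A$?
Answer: $- \frac{2209933}{1310360} \approx -1.6865$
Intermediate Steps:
$z{\left(A,S \right)} = 2 A$
$- \frac{16322}{12784} + \frac{z{\left(-42,-124 \right)}}{205} = - \frac{16322}{12784} + \frac{2 \left(-42\right)}{205} = \left(-16322\right) \frac{1}{12784} - \frac{84}{205} = - \frac{8161}{6392} - \frac{84}{205} = - \frac{2209933}{1310360}$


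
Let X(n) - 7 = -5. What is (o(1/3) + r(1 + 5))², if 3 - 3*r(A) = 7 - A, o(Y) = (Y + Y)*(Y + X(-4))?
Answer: 400/81 ≈ 4.9383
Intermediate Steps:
X(n) = 2 (X(n) = 7 - 5 = 2)
o(Y) = 2*Y*(2 + Y) (o(Y) = (Y + Y)*(Y + 2) = (2*Y)*(2 + Y) = 2*Y*(2 + Y))
r(A) = -4/3 + A/3 (r(A) = 1 - (7 - A)/3 = 1 + (-7/3 + A/3) = -4/3 + A/3)
(o(1/3) + r(1 + 5))² = (2*(2 + 1/3)/3 + (-4/3 + (1 + 5)/3))² = (2*(⅓)*(2 + ⅓) + (-4/3 + (⅓)*6))² = (2*(⅓)*(7/3) + (-4/3 + 2))² = (14/9 + ⅔)² = (20/9)² = 400/81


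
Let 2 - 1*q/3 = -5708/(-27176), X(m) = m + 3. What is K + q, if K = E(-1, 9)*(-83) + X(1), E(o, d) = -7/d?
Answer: 4520245/61146 ≈ 73.925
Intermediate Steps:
X(m) = 3 + m
K = 617/9 (K = -7/9*(-83) + (3 + 1) = -7*1/9*(-83) + 4 = -7/9*(-83) + 4 = 581/9 + 4 = 617/9 ≈ 68.556)
q = 36483/6794 (q = 6 - (-17124)/(-27176) = 6 - (-17124)*(-1)/27176 = 6 - 3*1427/6794 = 6 - 4281/6794 = 36483/6794 ≈ 5.3699)
K + q = 617/9 + 36483/6794 = 4520245/61146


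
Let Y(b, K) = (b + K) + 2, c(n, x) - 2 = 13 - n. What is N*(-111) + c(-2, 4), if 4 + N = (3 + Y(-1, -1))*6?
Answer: -1537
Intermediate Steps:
c(n, x) = 15 - n (c(n, x) = 2 + (13 - n) = 15 - n)
Y(b, K) = 2 + K + b (Y(b, K) = (K + b) + 2 = 2 + K + b)
N = 14 (N = -4 + (3 + (2 - 1 - 1))*6 = -4 + (3 + 0)*6 = -4 + 3*6 = -4 + 18 = 14)
N*(-111) + c(-2, 4) = 14*(-111) + (15 - 1*(-2)) = -1554 + (15 + 2) = -1554 + 17 = -1537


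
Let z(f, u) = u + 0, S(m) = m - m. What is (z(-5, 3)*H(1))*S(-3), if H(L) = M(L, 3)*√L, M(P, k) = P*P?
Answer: 0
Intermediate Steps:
S(m) = 0
M(P, k) = P²
z(f, u) = u
H(L) = L^(5/2) (H(L) = L²*√L = L^(5/2))
(z(-5, 3)*H(1))*S(-3) = (3*1^(5/2))*0 = (3*1)*0 = 3*0 = 0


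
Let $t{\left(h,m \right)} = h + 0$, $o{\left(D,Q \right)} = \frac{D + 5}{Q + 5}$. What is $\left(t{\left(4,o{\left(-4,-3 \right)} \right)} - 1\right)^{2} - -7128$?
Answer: $7137$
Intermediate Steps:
$o{\left(D,Q \right)} = \frac{5 + D}{5 + Q}$
$t{\left(h,m \right)} = h$
$\left(t{\left(4,o{\left(-4,-3 \right)} \right)} - 1\right)^{2} - -7128 = \left(4 - 1\right)^{2} - -7128 = 3^{2} + 7128 = 9 + 7128 = 7137$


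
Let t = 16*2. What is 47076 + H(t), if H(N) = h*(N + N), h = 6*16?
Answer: 53220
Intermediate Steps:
h = 96
t = 32
H(N) = 192*N (H(N) = 96*(N + N) = 96*(2*N) = 192*N)
47076 + H(t) = 47076 + 192*32 = 47076 + 6144 = 53220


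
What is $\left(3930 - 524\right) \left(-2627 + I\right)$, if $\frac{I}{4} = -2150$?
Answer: $-38239162$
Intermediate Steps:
$I = -8600$ ($I = 4 \left(-2150\right) = -8600$)
$\left(3930 - 524\right) \left(-2627 + I\right) = \left(3930 - 524\right) \left(-2627 - 8600\right) = \left(3930 + \left(-582 + 58\right)\right) \left(-11227\right) = \left(3930 - 524\right) \left(-11227\right) = 3406 \left(-11227\right) = -38239162$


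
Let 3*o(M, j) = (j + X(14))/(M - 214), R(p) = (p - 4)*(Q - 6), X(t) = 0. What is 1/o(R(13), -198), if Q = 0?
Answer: 134/33 ≈ 4.0606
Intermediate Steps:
R(p) = 24 - 6*p (R(p) = (p - 4)*(0 - 6) = (-4 + p)*(-6) = 24 - 6*p)
o(M, j) = j/(3*(-214 + M)) (o(M, j) = ((j + 0)/(M - 214))/3 = (j/(-214 + M))/3 = j/(3*(-214 + M)))
1/o(R(13), -198) = 1/((⅓)*(-198)/(-214 + (24 - 6*13))) = 1/((⅓)*(-198)/(-214 + (24 - 78))) = 1/((⅓)*(-198)/(-214 - 54)) = 1/((⅓)*(-198)/(-268)) = 1/((⅓)*(-198)*(-1/268)) = 1/(33/134) = 134/33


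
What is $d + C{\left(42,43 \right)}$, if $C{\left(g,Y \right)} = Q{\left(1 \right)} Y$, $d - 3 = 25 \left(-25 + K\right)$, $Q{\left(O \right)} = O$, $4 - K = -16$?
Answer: $-79$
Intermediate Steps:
$K = 20$ ($K = 4 - -16 = 4 + 16 = 20$)
$d = -122$ ($d = 3 + 25 \left(-25 + 20\right) = 3 + 25 \left(-5\right) = 3 - 125 = -122$)
$C{\left(g,Y \right)} = Y$ ($C{\left(g,Y \right)} = 1 Y = Y$)
$d + C{\left(42,43 \right)} = -122 + 43 = -79$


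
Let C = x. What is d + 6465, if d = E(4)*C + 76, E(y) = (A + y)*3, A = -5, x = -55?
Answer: 6706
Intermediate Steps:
C = -55
E(y) = -15 + 3*y (E(y) = (-5 + y)*3 = -15 + 3*y)
d = 241 (d = (-15 + 3*4)*(-55) + 76 = (-15 + 12)*(-55) + 76 = -3*(-55) + 76 = 165 + 76 = 241)
d + 6465 = 241 + 6465 = 6706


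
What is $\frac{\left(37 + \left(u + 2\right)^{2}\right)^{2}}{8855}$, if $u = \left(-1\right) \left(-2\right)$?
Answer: $\frac{2809}{8855} \approx 0.31722$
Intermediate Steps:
$u = 2$
$\frac{\left(37 + \left(u + 2\right)^{2}\right)^{2}}{8855} = \frac{\left(37 + \left(2 + 2\right)^{2}\right)^{2}}{8855} = \left(37 + 4^{2}\right)^{2} \cdot \frac{1}{8855} = \left(37 + 16\right)^{2} \cdot \frac{1}{8855} = 53^{2} \cdot \frac{1}{8855} = 2809 \cdot \frac{1}{8855} = \frac{2809}{8855}$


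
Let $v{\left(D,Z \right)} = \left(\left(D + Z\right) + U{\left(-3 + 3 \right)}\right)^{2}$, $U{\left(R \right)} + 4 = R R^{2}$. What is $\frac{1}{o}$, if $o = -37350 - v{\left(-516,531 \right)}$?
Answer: $- \frac{1}{37471} \approx -2.6687 \cdot 10^{-5}$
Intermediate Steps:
$U{\left(R \right)} = -4 + R^{3}$ ($U{\left(R \right)} = -4 + R R^{2} = -4 + R^{3}$)
$v{\left(D,Z \right)} = \left(-4 + D + Z\right)^{2}$ ($v{\left(D,Z \right)} = \left(\left(D + Z\right) - \left(4 - \left(-3 + 3\right)^{3}\right)\right)^{2} = \left(\left(D + Z\right) - \left(4 - 0^{3}\right)\right)^{2} = \left(\left(D + Z\right) + \left(-4 + 0\right)\right)^{2} = \left(\left(D + Z\right) - 4\right)^{2} = \left(-4 + D + Z\right)^{2}$)
$o = -37471$ ($o = -37350 - \left(-4 - 516 + 531\right)^{2} = -37350 - 11^{2} = -37350 - 121 = -37471$)
$\frac{1}{o} = \frac{1}{-37471} = - \frac{1}{37471}$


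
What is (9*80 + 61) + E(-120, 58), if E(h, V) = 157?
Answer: 938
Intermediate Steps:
(9*80 + 61) + E(-120, 58) = (9*80 + 61) + 157 = (720 + 61) + 157 = 781 + 157 = 938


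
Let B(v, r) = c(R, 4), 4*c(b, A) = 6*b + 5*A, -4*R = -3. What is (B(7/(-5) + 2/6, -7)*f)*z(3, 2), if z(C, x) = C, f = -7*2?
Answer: -1029/4 ≈ -257.25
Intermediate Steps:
R = ¾ (R = -¼*(-3) = ¾ ≈ 0.75000)
c(b, A) = 3*b/2 + 5*A/4 (c(b, A) = (6*b + 5*A)/4 = (5*A + 6*b)/4 = 3*b/2 + 5*A/4)
f = -14
B(v, r) = 49/8 (B(v, r) = (3/2)*(¾) + (5/4)*4 = 9/8 + 5 = 49/8)
(B(7/(-5) + 2/6, -7)*f)*z(3, 2) = ((49/8)*(-14))*3 = -343/4*3 = -1029/4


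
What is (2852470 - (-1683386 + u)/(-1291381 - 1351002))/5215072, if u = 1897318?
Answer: 3768659224971/6890108798288 ≈ 0.54697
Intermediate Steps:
(2852470 - (-1683386 + u)/(-1291381 - 1351002))/5215072 = (2852470 - (-1683386 + 1897318)/(-1291381 - 1351002))/5215072 = (2852470 - 213932/(-2642383))*(1/5215072) = (2852470 - 213932*(-1)/2642383)*(1/5215072) = (2852470 - 1*(-213932/2642383))*(1/5215072) = (2852470 + 213932/2642383)*(1/5215072) = (7537318449942/2642383)*(1/5215072) = 3768659224971/6890108798288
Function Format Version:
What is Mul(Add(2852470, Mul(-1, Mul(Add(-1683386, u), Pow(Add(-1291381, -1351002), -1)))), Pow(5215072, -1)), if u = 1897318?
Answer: Rational(3768659224971, 6890108798288) ≈ 0.54697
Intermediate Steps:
Mul(Add(2852470, Mul(-1, Mul(Add(-1683386, u), Pow(Add(-1291381, -1351002), -1)))), Pow(5215072, -1)) = Mul(Add(2852470, Mul(-1, Mul(Add(-1683386, 1897318), Pow(Add(-1291381, -1351002), -1)))), Pow(5215072, -1)) = Mul(Add(2852470, Mul(-1, Mul(213932, Pow(-2642383, -1)))), Rational(1, 5215072)) = Mul(Add(2852470, Mul(-1, Mul(213932, Rational(-1, 2642383)))), Rational(1, 5215072)) = Mul(Add(2852470, Mul(-1, Rational(-213932, 2642383))), Rational(1, 5215072)) = Mul(Add(2852470, Rational(213932, 2642383)), Rational(1, 5215072)) = Mul(Rational(7537318449942, 2642383), Rational(1, 5215072)) = Rational(3768659224971, 6890108798288)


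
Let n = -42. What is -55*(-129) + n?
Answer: 7053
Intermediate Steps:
-55*(-129) + n = -55*(-129) - 42 = 7095 - 42 = 7053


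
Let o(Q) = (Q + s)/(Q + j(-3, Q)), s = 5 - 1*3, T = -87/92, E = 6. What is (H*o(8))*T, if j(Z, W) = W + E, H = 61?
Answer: -26535/1012 ≈ -26.220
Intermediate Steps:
T = -87/92 (T = -87*1/92 = -87/92 ≈ -0.94565)
j(Z, W) = 6 + W (j(Z, W) = W + 6 = 6 + W)
s = 2 (s = 5 - 3 = 2)
o(Q) = (2 + Q)/(6 + 2*Q) (o(Q) = (Q + 2)/(Q + (6 + Q)) = (2 + Q)/(6 + 2*Q))
(H*o(8))*T = (61*((2 + 8)/(2*(3 + 8))))*(-87/92) = (61*((½)*10/11))*(-87/92) = (61*((½)*(1/11)*10))*(-87/92) = (61*(5/11))*(-87/92) = (305/11)*(-87/92) = -26535/1012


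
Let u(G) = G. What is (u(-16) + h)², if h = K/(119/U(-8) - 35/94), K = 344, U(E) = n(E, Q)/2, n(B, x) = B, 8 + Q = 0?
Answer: 24111878400/32069569 ≈ 751.86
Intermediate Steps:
Q = -8 (Q = -8 + 0 = -8)
U(E) = E/2
h = -64672/5663 (h = 344/(119/(((½)*(-8))) - 35/94) = 344/(119/(-4) - 35*1/94) = 344/(119*(-¼) - 35/94) = 344/(-119/4 - 35/94) = 344/(-5663/188) = 344*(-188/5663) = -64672/5663 ≈ -11.420)
(u(-16) + h)² = (-16 - 64672/5663)² = (-155280/5663)² = 24111878400/32069569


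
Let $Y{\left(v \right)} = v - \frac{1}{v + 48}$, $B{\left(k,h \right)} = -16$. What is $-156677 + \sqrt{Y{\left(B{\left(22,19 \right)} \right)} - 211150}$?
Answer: $-156677 + \frac{i \sqrt{13514626}}{8} \approx -1.5668 \cdot 10^{5} + 459.53 i$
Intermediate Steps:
$Y{\left(v \right)} = v - \frac{1}{48 + v}$
$-156677 + \sqrt{Y{\left(B{\left(22,19 \right)} \right)} - 211150} = -156677 + \sqrt{\frac{-1 + \left(-16\right)^{2} + 48 \left(-16\right)}{48 - 16} - 211150} = -156677 + \sqrt{\frac{-1 + 256 - 768}{32} - 211150} = -156677 + \sqrt{\frac{1}{32} \left(-513\right) - 211150} = -156677 + \sqrt{- \frac{513}{32} - 211150} = -156677 + \sqrt{- \frac{6757313}{32}} = -156677 + \frac{i \sqrt{13514626}}{8}$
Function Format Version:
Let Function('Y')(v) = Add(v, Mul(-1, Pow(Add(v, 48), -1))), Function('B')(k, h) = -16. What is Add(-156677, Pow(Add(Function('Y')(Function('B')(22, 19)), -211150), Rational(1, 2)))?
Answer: Add(-156677, Mul(Rational(1, 8), I, Pow(13514626, Rational(1, 2)))) ≈ Add(-1.5668e+5, Mul(459.53, I))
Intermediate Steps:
Function('Y')(v) = Add(v, Mul(-1, Pow(Add(48, v), -1)))
Add(-156677, Pow(Add(Function('Y')(Function('B')(22, 19)), -211150), Rational(1, 2))) = Add(-156677, Pow(Add(Mul(Pow(Add(48, -16), -1), Add(-1, Pow(-16, 2), Mul(48, -16))), -211150), Rational(1, 2))) = Add(-156677, Pow(Add(Mul(Pow(32, -1), Add(-1, 256, -768)), -211150), Rational(1, 2))) = Add(-156677, Pow(Add(Mul(Rational(1, 32), -513), -211150), Rational(1, 2))) = Add(-156677, Pow(Add(Rational(-513, 32), -211150), Rational(1, 2))) = Add(-156677, Pow(Rational(-6757313, 32), Rational(1, 2))) = Add(-156677, Mul(Rational(1, 8), I, Pow(13514626, Rational(1, 2))))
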